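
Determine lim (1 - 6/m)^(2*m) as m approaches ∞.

e^(-12)

Write it as [(1 - 6/m)^m]^(2) · (1 - 6/m)^(0). The bracketed term tends to e^(-6) and the second factor to 1, so the limit is e^(-12).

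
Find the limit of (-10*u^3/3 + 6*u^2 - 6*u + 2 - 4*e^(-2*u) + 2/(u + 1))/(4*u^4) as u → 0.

-1/6

Substitution gives 0/0; apply L'Hôpital's rule 4 times.
After differentiating numerator and denominator 4 times the quotient is (-64*e^(-2*u) + 48/(u + 1)^5)/(96); at u = 0 this is -1/6.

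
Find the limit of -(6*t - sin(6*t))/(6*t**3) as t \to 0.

Direct substitution gives 0/0.
Apply L'Hôpital: lim (6 - 6*cos(6*t))/(-18*t^2), still 0/0.
Apply L'Hôpital: lim (36*sin(6*t))/(-36*t), still 0/0.
After 3 applications of L'Hôpital's rule the quotient is (216*cos(6*t))/(-36); substituting t = 0 gives -6.

-6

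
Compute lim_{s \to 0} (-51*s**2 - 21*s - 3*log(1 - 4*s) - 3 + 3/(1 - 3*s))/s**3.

145

Substitution gives 0/0 (the numerator vanishes to order 3).
Expand each term to order s^3: the coefficient of s^3 in 3·1/(1 - 3s) is 81 and in -3·ln(1 - 4s) is 64.
Lower-order terms cancel with the polynomial part, so the numerator is (145)·s^3 + o(s^3), and the limit is (145)/(1) = 145.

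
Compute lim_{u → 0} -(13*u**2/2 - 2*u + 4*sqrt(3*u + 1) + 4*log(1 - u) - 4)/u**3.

-65/12

Substitution gives 0/0 (the numerator vanishes to order 3).
Expand each term to order u^3: the coefficient of u^3 in 4·ln(1 - u) is -4/3 and in 4·√(1 + 3u) is 27/4.
Lower-order terms cancel with the polynomial part, so the numerator is (65/12)·u^3 + o(u^3), and the limit is (65/12)/(-1) = -65/12.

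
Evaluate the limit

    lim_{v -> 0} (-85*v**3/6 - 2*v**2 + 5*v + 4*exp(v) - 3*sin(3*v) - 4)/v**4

1/6

Substitution gives 0/0 (the numerator vanishes to order 4).
Expand each term to order v^4: the coefficient of v^4 in -3·sin(3v) is 0 and in 4·e^(v) is 1/6.
Lower-order terms cancel with the polynomial part, so the numerator is (1/6)·v^4 + o(v^4), and the limit is (1/6)/(1) = 1/6.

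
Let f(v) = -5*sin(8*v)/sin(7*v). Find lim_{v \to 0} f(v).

-40/7

Substitution gives 0/0.
Divide numerator and denominator by v: sin(8v)/v → 8 and sin(7v)/v → 7, so the limit is -5·8/7 = -40/7.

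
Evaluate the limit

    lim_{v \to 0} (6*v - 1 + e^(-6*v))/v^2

18

Direct substitution gives 0/0.
Apply L'Hôpital: lim (6 - 6*e^(-6*v))/(2*v), still 0/0.
After 2 applications of L'Hôpital's rule the quotient is (36*e^(-6*v))/(2); substituting v = 0 gives 18.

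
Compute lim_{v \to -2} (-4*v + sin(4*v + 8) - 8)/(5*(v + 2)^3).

Direct substitution gives 0/0.
Apply L'Hôpital: lim (4*cos(4*v + 8) - 4)/(15*(v + 2)^2), still 0/0.
Apply L'Hôpital: lim (-16*sin(4*v + 8))/(30*v + 60), still 0/0.
After 3 applications of L'Hôpital's rule the quotient is (-64*cos(4*v + 8))/(30); substituting v = -2 gives -32/15.

-32/15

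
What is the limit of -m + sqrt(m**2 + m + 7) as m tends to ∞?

An ∞ − ∞ form. Rationalising with the conjugate, the difference becomes (m + 7) / (√(m^2 + m + 7) + m).
For large m the denominator behaves like 2·m, so the quotient tends to 1/2 = 1/2.

1/2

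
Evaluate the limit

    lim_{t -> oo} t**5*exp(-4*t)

0

Write as t^5/e^{4t}, an ∞/∞ form.
Exponential growth dominates any polynomial, so repeated L'Hôpital (or the standard result) gives 0.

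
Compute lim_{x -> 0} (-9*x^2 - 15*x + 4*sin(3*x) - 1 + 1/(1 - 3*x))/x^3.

Substitution gives 0/0 (the numerator vanishes to order 3).
Expand each term to order x^3: the coefficient of x^3 in 1/(1 - 3x) is 27 and in 4·sin(3x) is -18.
Lower-order terms cancel with the polynomial part, so the numerator is (9)·x^3 + o(x^3), and the limit is (9)/(1) = 9.

9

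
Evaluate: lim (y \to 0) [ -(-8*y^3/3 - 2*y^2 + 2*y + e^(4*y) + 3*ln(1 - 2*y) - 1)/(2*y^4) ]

2/3

Substitution gives 0/0 (the numerator vanishes to order 4).
Expand each term to order y^4: the coefficient of y^4 in 3·ln(1 - 2y) is -12 and in e^(4y) is 32/3.
Lower-order terms cancel with the polynomial part, so the numerator is (-4/3)·y^4 + o(y^4), and the limit is (-4/3)/(-2) = 2/3.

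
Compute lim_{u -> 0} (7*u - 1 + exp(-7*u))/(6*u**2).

Direct substitution gives 0/0.
Apply L'Hôpital: lim (7 - 7*e^(-7*u))/(12*u), still 0/0.
After 2 applications of L'Hôpital's rule the quotient is (49*e^(-7*u))/(12); substituting u = 0 gives 49/12.

49/12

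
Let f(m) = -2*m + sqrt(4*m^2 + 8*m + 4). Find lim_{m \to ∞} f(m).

2

An ∞ − ∞ form. Rationalising with the conjugate, the difference becomes (8m + 4) / (√(4*m^2 + 8*m + 4) + 2m).
For large m the denominator behaves like 2·2m, so the quotient tends to 8/4 = 2.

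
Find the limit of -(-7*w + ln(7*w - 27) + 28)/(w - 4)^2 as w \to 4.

49/2

Direct substitution gives 0/0.
Apply L'Hôpital: lim (-7 + 7/(7*w - 27))/(8 - 2*w), still 0/0.
After 2 applications of L'Hôpital's rule the quotient is (-49/(7*w - 27)^2)/(-2); substituting w = 4 gives 49/2.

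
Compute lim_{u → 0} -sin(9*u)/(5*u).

-9/5

Substitution gives 0/0.
Write it as (9/(-5))·sin(9u)/(9u); since sin(θ)/θ → 1, the limit is -9/5.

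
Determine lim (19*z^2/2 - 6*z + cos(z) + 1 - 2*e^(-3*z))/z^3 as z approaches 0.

Substitution gives 0/0 (the numerator vanishes to order 3).
Expand each term to order z^3: the coefficient of z^3 in cos(z) is 0 and in -2·e^(-3z) is 9.
Lower-order terms cancel with the polynomial part, so the numerator is (9)·z^3 + o(z^3), and the limit is (9)/(1) = 9.

9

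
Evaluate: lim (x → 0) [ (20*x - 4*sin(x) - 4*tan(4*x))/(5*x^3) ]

-254/15

Substitution gives 0/0 (the numerator vanishes to order 3).
Expand each term to order x^3: the coefficient of x^3 in -4·sin(x) is 2/3 and in -4·tan(4x) is -256/3.
Lower-order terms cancel with the polynomial part, so the numerator is (-254/3)·x^3 + o(x^3), and the limit is (-254/3)/(5) = -254/15.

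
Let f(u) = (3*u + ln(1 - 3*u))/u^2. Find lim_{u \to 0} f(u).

Direct substitution gives 0/0.
Apply L'Hôpital: lim (3 - 3/(1 - 3*u))/(2*u), still 0/0.
After 2 applications of L'Hôpital's rule the quotient is (-9/(1 - 3*u)^2)/(2); substituting u = 0 gives -9/2.

-9/2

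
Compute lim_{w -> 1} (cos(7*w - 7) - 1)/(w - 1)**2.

-49/2

Direct substitution gives 0/0.
Apply L'Hôpital: lim (-7*sin(7*w - 7))/(2*w - 2), still 0/0.
After 2 applications of L'Hôpital's rule the quotient is (-49*cos(7*w - 7))/(2); substituting w = 1 gives -49/2.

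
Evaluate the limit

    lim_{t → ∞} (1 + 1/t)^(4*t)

Let L be the limit and take ln: ln L = lim (4t)·ln(1 + 1/t) = lim (4t)·(1/t + O(1/t²)) = 4.
Hence L = e^(4).

e^(4)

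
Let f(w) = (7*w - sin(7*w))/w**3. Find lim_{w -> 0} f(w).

343/6

Direct substitution gives 0/0.
Apply L'Hôpital: lim (7 - 7*cos(7*w))/(3*w^2), still 0/0.
Apply L'Hôpital: lim (49*sin(7*w))/(6*w), still 0/0.
After 3 applications of L'Hôpital's rule the quotient is (343*cos(7*w))/(6); substituting w = 0 gives 343/6.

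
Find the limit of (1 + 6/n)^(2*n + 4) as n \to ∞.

Let L be the limit and take ln: ln L = lim (2n + 4)·ln(1 + 6/n) = lim (2n + 4)·(6/n + O(1/n²)) = 12.
Hence L = e^(12).

e^(12)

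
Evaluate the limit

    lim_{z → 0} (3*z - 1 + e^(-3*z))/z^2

Direct substitution gives 0/0.
Apply L'Hôpital: lim (3 - 3*e^(-3*z))/(2*z), still 0/0.
After 2 applications of L'Hôpital's rule the quotient is (9*e^(-3*z))/(2); substituting z = 0 gives 9/2.

9/2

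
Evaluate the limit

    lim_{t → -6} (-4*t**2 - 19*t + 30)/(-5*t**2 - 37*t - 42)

29/23

At t = -6 both the top and bottom vanish — a removable singularity. Factoring out (t + 6) from each leaves (5 - 4*t)/(-5*t - 7), which at t = -6 equals 29/23.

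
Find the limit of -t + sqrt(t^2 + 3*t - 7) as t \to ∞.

3/2

This has the form ∞ − ∞. Multiply and divide by the conjugate √(t^2 + 3*t - 7) + t.
That gives (3t - 7) / (√(t^2 + 3*t - 7) + t).
Divide numerator and denominator by t: the limit is 3/(2·1) = 3/2.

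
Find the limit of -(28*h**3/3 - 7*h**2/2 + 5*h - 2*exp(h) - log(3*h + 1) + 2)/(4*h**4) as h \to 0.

Substitution gives 0/0 (the numerator vanishes to order 4).
Expand each term to order h^4: the coefficient of h^4 in -2·e^(h) is -1/12 and in −ln(1 + 3h) is 81/4.
Lower-order terms cancel with the polynomial part, so the numerator is (121/6)·h^4 + o(h^4), and the limit is (121/6)/(-4) = -121/24.

-121/24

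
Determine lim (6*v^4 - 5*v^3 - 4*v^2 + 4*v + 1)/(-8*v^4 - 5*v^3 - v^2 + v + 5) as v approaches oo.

Numerator and denominator both have degree 4.
Dividing every term by v^4, all lower-order terms vanish and the limit is the ratio of leading coefficients, 6/(-8) = -3/4.

-3/4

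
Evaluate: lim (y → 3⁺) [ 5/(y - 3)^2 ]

∞

As y → 3⁺, (y - 3) → 0⁺, so (y - 3)^2 → 0⁺ and 5/(y - 3)^2 → ∞.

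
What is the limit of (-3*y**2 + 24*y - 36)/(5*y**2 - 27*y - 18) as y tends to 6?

Direct substitution gives 0/0, so factor. Both numerator and denominator have (y - 6) as a factor.
After cancelling, the expression reduces to (6 - 3*y)/(5*y + 3).
Substituting y = 6 gives -4/11.

-4/11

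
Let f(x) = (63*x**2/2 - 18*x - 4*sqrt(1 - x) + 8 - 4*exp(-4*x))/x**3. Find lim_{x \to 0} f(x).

Substitution gives 0/0 (the numerator vanishes to order 3).
Expand each term to order x^3: the coefficient of x^3 in -4·e^(-4x) is 128/3 and in -4·√(1 - x) is 1/4.
Lower-order terms cancel with the polynomial part, so the numerator is (515/12)·x^3 + o(x^3), and the limit is (515/12)/(1) = 515/12.

515/12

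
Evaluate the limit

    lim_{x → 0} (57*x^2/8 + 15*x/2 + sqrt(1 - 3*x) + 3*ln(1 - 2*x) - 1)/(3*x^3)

Substitution gives 0/0 (the numerator vanishes to order 3).
Expand each term to order x^3: the coefficient of x^3 in √(1 - 3x) is -27/16 and in 3·ln(1 - 2x) is -8.
Lower-order terms cancel with the polynomial part, so the numerator is (-155/16)·x^3 + o(x^3), and the limit is (-155/16)/(3) = -155/48.

-155/48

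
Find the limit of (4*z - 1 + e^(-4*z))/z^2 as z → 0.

8

Direct substitution gives 0/0.
Apply L'Hôpital: lim (4 - 4*e^(-4*z))/(2*z), still 0/0.
After 2 applications of L'Hôpital's rule the quotient is (16*e^(-4*z))/(2); substituting z = 0 gives 8.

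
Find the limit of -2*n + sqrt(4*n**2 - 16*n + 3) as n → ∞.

-4

This has the form ∞ − ∞. Multiply and divide by the conjugate √(4*n^2 - 16*n + 3) + 2n.
That gives (-16n + 3) / (√(4*n^2 - 16*n + 3) + 2n).
Divide numerator and denominator by n: the limit is -16/(2·2) = -4.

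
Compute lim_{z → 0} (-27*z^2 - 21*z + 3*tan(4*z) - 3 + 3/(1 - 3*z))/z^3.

Substitution gives 0/0 (the numerator vanishes to order 3).
Expand each term to order z^3: the coefficient of z^3 in 3·1/(1 - 3z) is 81 and in 3·tan(4z) is 64.
Lower-order terms cancel with the polynomial part, so the numerator is (145)·z^3 + o(z^3), and the limit is (145)/(1) = 145.

145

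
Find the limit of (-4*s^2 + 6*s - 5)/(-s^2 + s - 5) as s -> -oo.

4

Numerator and denominator both have degree 2.
Dividing every term by s^2, all lower-order terms vanish and the limit is the ratio of leading coefficients, -4/(-1) = 4.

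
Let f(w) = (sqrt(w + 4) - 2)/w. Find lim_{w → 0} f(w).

Substitution gives 0/0. Multiply numerator and denominator by the conjugate √(4 + w) + √4.
The numerator becomes (4 + w) − 4 = w, so the expression simplifies to 1/(√(4 + w) + √4).
Letting w → 0 gives 1/(2√4) = 1/4.

1/4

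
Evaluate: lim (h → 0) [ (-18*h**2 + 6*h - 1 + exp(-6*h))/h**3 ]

-36

Direct substitution gives 0/0.
Apply L'Hôpital: lim (-36*h + 6 - 6*e^(-6*h))/(3*h^2), still 0/0.
Apply L'Hôpital: lim (-36 + 36*e^(-6*h))/(6*h), still 0/0.
After 3 applications of L'Hôpital's rule the quotient is (-216*e^(-6*h))/(6); substituting h = 0 gives -36.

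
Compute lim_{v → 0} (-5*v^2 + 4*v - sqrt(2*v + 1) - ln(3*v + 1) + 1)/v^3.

Substitution gives 0/0 (the numerator vanishes to order 3).
Expand each term to order v^3: the coefficient of v^3 in −ln(1 + 3v) is -9 and in −√(1 + 2v) is -1/2.
Lower-order terms cancel with the polynomial part, so the numerator is (-19/2)·v^3 + o(v^3), and the limit is (-19/2)/(1) = -19/2.

-19/2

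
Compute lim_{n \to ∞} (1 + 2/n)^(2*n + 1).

The base → 1 and the exponent → ∞: a 1^∞ form.
Take logarithms: (2n + 1)·ln(1 + 2/n). Since ln(1+u) ~ u for small u, this behaves like (2n)·(2/n) → 4.
So the limit is e^(4).

e^(4)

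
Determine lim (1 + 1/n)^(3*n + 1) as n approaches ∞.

e^(3)

Write it as [(1 + 1/n)^n]^(3) · (1 + 1/n)^(1). The bracketed term tends to e^(1) and the second factor to 1, so the limit is e^(3).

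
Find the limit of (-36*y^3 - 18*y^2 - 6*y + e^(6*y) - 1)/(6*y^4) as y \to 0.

9

Direct substitution gives 0/0.
Apply L'Hôpital: lim (-108*y^2 - 36*y + 6*e^(6*y) - 6)/(24*y^3), still 0/0.
Apply L'Hôpital: lim (-216*y + 36*e^(6*y) - 36)/(72*y^2), still 0/0.
Apply L'Hôpital: lim (216*e^(6*y) - 216)/(144*y), still 0/0.
After 4 applications of L'Hôpital's rule the quotient is (1296*e^(6*y))/(144); substituting y = 0 gives 9.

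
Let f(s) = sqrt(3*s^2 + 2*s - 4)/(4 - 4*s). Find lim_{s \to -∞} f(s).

For large |s|, √(3*s^2 + 2*s - 4) ≈ √3·|s| and the denominator ≈ -4s.
Since s → −∞, |s| = −s, giving −√3/(-4) = √(3)/4.

√(3)/4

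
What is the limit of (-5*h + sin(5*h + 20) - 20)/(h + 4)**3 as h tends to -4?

Direct substitution gives 0/0.
Apply L'Hôpital: lim (5*cos(5*h + 20) - 5)/(3*(h + 4)^2), still 0/0.
Apply L'Hôpital: lim (-25*sin(5*h + 20))/(6*h + 24), still 0/0.
After 3 applications of L'Hôpital's rule the quotient is (-125*cos(5*h + 20))/(6); substituting h = -4 gives -125/6.

-125/6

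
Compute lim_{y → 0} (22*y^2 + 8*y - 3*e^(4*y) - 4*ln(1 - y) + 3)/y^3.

Substitution gives 0/0 (the numerator vanishes to order 3).
Expand each term to order y^3: the coefficient of y^3 in -3·e^(4y) is -32 and in -4·ln(1 - y) is 4/3.
Lower-order terms cancel with the polynomial part, so the numerator is (-92/3)·y^3 + o(y^3), and the limit is (-92/3)/(1) = -92/3.

-92/3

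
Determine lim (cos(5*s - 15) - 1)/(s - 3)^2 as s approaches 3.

Direct substitution gives 0/0.
Apply L'Hôpital: lim (-5*sin(5*s - 15))/(2*s - 6), still 0/0.
After 2 applications of L'Hôpital's rule the quotient is (-25*cos(5*s - 15))/(2); substituting s = 3 gives -25/2.

-25/2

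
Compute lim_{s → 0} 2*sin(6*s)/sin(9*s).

4/3

Substitution gives 0/0.
Divide numerator and denominator by s: sin(6s)/s → 6 and sin(9s)/s → 9, so the limit is 2·6/9 = 4/3.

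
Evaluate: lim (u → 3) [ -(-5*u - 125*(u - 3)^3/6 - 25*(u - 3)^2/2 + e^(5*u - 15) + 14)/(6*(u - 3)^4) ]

-625/144

Direct substitution gives 0/0.
Apply L'Hôpital: lim (-25*u - 125*(u - 3)^2/2 + 5*e^(5*u - 15) + 70)/(-24*(u - 3)^3), still 0/0.
Apply L'Hôpital: lim (-125*u + 25*e^(5*u - 15) + 350)/(-72*(u - 3)^2), still 0/0.
Apply L'Hôpital: lim (125*e^(5*u - 15) - 125)/(432 - 144*u), still 0/0.
After 4 applications of L'Hôpital's rule the quotient is (625*e^(5*u - 15))/(-144); substituting u = 3 gives -625/144.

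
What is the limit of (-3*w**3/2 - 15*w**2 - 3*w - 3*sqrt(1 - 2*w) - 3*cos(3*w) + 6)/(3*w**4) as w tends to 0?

Substitution gives 0/0 (the numerator vanishes to order 4).
Expand each term to order w^4: the coefficient of w^4 in -3·√(1 - 2w) is 15/8 and in -3·cos(3w) is -81/8.
Lower-order terms cancel with the polynomial part, so the numerator is (-33/4)·w^4 + o(w^4), and the limit is (-33/4)/(3) = -11/4.

-11/4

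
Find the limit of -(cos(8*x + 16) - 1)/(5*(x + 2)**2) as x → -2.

32/5

Direct substitution gives 0/0.
Apply L'Hôpital: lim (-8*sin(8*x + 16))/(-10*x - 20), still 0/0.
After 2 applications of L'Hôpital's rule the quotient is (-64*cos(8*x + 16))/(-10); substituting x = -2 gives 32/5.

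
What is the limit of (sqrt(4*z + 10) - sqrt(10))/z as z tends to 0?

Substitution gives 0/0. Multiply numerator and denominator by the conjugate √(10 + 4z) + √10.
The numerator becomes (10 + 4z) − 10 = 4z, so the expression simplifies to 4/(√(10 + 4z) + √10).
Letting z → 0 gives 4/(2√10) = √(10)/5.

√(10)/5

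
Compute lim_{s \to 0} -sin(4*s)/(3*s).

Substitution gives 0/0.
Write it as (4/(-3))·sin(4s)/(4s); since sin(u)/u → 1, the limit is -4/3.

-4/3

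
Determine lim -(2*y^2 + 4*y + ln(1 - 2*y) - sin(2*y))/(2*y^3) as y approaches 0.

Substitution gives 0/0 (the numerator vanishes to order 3).
Expand each term to order y^3: the coefficient of y^3 in −sin(2y) is 4/3 and in ln(1 - 2y) is -8/3.
Lower-order terms cancel with the polynomial part, so the numerator is (-4/3)·y^3 + o(y^3), and the limit is (-4/3)/(-2) = 2/3.

2/3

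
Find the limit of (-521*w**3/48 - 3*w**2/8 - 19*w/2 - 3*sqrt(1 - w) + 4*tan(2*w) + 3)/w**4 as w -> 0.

15/128

Substitution gives 0/0 (the numerator vanishes to order 4).
Expand each term to order w^4: the coefficient of w^4 in -3·√(1 - w) is 15/128 and in 4·tan(2w) is 0.
Lower-order terms cancel with the polynomial part, so the numerator is (15/128)·w^4 + o(w^4), and the limit is (15/128)/(1) = 15/128.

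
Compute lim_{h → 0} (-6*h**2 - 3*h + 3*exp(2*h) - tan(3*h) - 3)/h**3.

Substitution gives 0/0 (the numerator vanishes to order 3).
Expand each term to order h^3: the coefficient of h^3 in −tan(3h) is -9 and in 3·e^(2h) is 4.
Lower-order terms cancel with the polynomial part, so the numerator is (-5)·h^3 + o(h^3), and the limit is (-5)/(1) = -5.

-5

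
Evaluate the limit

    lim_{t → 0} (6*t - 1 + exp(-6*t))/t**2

Direct substitution gives 0/0.
Apply L'Hôpital: lim (6 - 6*e^(-6*t))/(2*t), still 0/0.
After 2 applications of L'Hôpital's rule the quotient is (36*e^(-6*t))/(2); substituting t = 0 gives 18.

18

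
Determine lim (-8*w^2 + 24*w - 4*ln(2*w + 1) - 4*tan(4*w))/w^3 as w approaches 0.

-96

Substitution gives 0/0; apply L'Hôpital's rule 3 times.
After differentiating numerator and denominator 3 times the quotient is (-1024*tan(4*w)^2/cos(4*w)^2 - 512/cos(4*w)^4 - 64/(2*w + 1)^3)/(6); at w = 0 this is -96.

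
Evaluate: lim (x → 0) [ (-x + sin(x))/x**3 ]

-1/6

Direct substitution gives 0/0.
Apply L'Hôpital: lim (cos(x) - 1)/(3*x^2), still 0/0.
Apply L'Hôpital: lim (-sin(x))/(6*x), still 0/0.
After 3 applications of L'Hôpital's rule the quotient is (-cos(x))/(6); substituting x = 0 gives -1/6.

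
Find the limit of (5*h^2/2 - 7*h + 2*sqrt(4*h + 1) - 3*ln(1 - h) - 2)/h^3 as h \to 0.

Substitution gives 0/0; apply L'Hôpital's rule 3 times.
After differentiating numerator and denominator 3 times the quotient is (48/(4*h + 1)^(5/2) - 6/(h - 1)^3)/(6); at h = 0 this is 9.

9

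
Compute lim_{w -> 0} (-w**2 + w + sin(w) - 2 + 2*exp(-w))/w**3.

Substitution gives 0/0; apply L'Hôpital's rule 3 times.
After differentiating numerator and denominator 3 times the quotient is (-cos(w) - 2*e^(-w))/(6); at w = 0 this is -1/2.

-1/2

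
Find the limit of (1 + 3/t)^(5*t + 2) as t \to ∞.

Write it as [(1 + 3/t)^t]^(5) · (1 + 3/t)^(2). The bracketed term tends to e^(3) and the second factor to 1, so the limit is e^(15).

e^(15)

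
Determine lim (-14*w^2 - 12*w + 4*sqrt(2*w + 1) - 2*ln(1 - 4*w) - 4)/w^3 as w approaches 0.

Substitution gives 0/0; apply L'Hôpital's rule 3 times.
After differentiating numerator and denominator 3 times the quotient is (-256/(4*w - 1)^3 + 12/(2*w + 1)^(5/2))/(6); at w = 0 this is 134/3.

134/3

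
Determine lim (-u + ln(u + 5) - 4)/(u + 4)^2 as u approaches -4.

-1/2

Direct substitution gives 0/0.
Apply L'Hôpital: lim (-1 + 1/(u + 5))/(2*u + 8), still 0/0.
After 2 applications of L'Hôpital's rule the quotient is (-1/(u + 5)^2)/(2); substituting u = -4 gives -1/2.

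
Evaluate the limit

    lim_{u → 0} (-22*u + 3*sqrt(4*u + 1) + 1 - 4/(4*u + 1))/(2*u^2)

Substitution gives 0/0 (the numerator vanishes to order 2).
Expand each term to order u^2: the coefficient of u^2 in 3·√(1 + 4u) is -6 and in -4·1/(1 + 4u) is -64.
Lower-order terms cancel with the polynomial part, so the numerator is (-70)·u^2 + o(u^2), and the limit is (-70)/(2) = -35.

-35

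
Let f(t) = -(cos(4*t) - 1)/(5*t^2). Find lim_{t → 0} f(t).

Direct substitution gives 0/0.
Apply L'Hôpital: lim (-4*sin(4*t))/(-10*t), still 0/0.
After 2 applications of L'Hôpital's rule the quotient is (-16*cos(4*t))/(-10); substituting t = 0 gives 8/5.

8/5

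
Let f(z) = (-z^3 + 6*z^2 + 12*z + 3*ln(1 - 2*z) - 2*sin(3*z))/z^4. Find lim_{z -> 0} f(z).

Substitution gives 0/0 (the numerator vanishes to order 4).
Expand each term to order z^4: the coefficient of z^4 in 3·ln(1 - 2z) is -12 and in -2·sin(3z) is 0.
Lower-order terms cancel with the polynomial part, so the numerator is (-12)·z^4 + o(z^4), and the limit is (-12)/(1) = -12.

-12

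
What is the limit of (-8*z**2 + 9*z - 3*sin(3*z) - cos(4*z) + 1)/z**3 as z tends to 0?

27/2

Substitution gives 0/0 (the numerator vanishes to order 3).
Expand each term to order z^3: the coefficient of z^3 in -3·sin(3z) is 27/2 and in −cos(4z) is 0.
Lower-order terms cancel with the polynomial part, so the numerator is (27/2)·z^3 + o(z^3), and the limit is (27/2)/(1) = 27/2.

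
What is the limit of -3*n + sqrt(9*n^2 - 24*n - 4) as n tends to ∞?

An ∞ − ∞ form. Rationalising with the conjugate, the difference becomes (-24n - 4) / (√(9*n^2 - 24*n - 4) + 3n).
For large n the denominator behaves like 2·3n, so the quotient tends to -24/6 = -4.

-4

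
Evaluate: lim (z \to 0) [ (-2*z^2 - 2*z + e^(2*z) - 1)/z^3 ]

4/3

Direct substitution gives 0/0.
Apply L'Hôpital: lim (-4*z + 2*e^(2*z) - 2)/(3*z^2), still 0/0.
Apply L'Hôpital: lim (4*e^(2*z) - 4)/(6*z), still 0/0.
After 3 applications of L'Hôpital's rule the quotient is (8*e^(2*z))/(6); substituting z = 0 gives 4/3.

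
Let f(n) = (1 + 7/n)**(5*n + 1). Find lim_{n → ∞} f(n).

e^(35)

Write it as [(1 + 7/n)^n]^(5) · (1 + 7/n)^(1). The bracketed term tends to e^(7) and the second factor to 1, so the limit is e^(35).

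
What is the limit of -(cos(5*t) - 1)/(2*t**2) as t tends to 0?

25/4

Direct substitution gives 0/0.
Apply L'Hôpital: lim (-5*sin(5*t))/(-4*t), still 0/0.
After 2 applications of L'Hôpital's rule the quotient is (-25*cos(5*t))/(-4); substituting t = 0 gives 25/4.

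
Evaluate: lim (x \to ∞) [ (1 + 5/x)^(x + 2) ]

Let L be the limit and take ln: ln L = lim (x + 2)·ln(1 + 5/x) = lim (x + 2)·(5/x + O(1/x²)) = 5.
Hence L = e^(5).

e^(5)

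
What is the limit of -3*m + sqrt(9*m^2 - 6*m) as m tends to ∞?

-1

This has the form ∞ − ∞. Multiply and divide by the conjugate √(9*m^2 - 6*m) + 3m.
That gives (-6m) / (√(9*m^2 - 6*m) + 3m).
Divide numerator and denominator by m: the limit is -6/(2·3) = -1.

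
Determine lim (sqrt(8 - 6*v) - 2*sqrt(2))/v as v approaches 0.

-3*√(2)/4

Substitution gives 0/0. Multiply numerator and denominator by the conjugate √(8 - 6v) + √8.
The numerator becomes (8 - 6v) − 8 = -6v, so the expression simplifies to -6/(√(8 - 6v) + √8).
Letting v → 0 gives -6/(2√8) = -3*√(2)/4.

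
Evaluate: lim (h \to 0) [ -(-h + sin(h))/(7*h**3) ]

1/42

Direct substitution gives 0/0.
Apply L'Hôpital: lim (cos(h) - 1)/(-21*h^2), still 0/0.
Apply L'Hôpital: lim (-sin(h))/(-42*h), still 0/0.
After 3 applications of L'Hôpital's rule the quotient is (-cos(h))/(-42); substituting h = 0 gives 1/42.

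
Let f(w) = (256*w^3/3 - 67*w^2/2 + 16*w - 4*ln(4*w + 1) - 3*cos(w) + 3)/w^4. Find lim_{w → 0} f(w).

2047/8

Substitution gives 0/0 (the numerator vanishes to order 4).
Expand each term to order w^4: the coefficient of w^4 in -3·cos(w) is -1/8 and in -4·ln(1 + 4w) is 256.
Lower-order terms cancel with the polynomial part, so the numerator is (2047/8)·w^4 + o(w^4), and the limit is (2047/8)/(1) = 2047/8.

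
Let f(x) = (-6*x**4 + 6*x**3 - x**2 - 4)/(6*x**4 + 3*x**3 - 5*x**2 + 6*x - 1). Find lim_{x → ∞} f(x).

Numerator and denominator both have degree 4.
Dividing every term by x^4, all lower-order terms vanish and the limit is the ratio of leading coefficients, -6/(6) = -1.

-1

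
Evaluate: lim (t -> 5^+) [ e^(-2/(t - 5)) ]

As t → 5⁺, -2/(t - 5) → −∞, so e^(-2/(t - 5)) → 0.

0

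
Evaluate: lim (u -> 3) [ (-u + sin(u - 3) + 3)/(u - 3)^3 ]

Direct substitution gives 0/0.
Apply L'Hôpital: lim (cos(u - 3) - 1)/(3*(u - 3)^2), still 0/0.
Apply L'Hôpital: lim (-sin(u - 3))/(6*u - 18), still 0/0.
After 3 applications of L'Hôpital's rule the quotient is (-cos(u - 3))/(6); substituting u = 3 gives -1/6.

-1/6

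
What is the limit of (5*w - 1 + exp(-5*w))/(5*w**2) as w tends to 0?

Direct substitution gives 0/0.
Apply L'Hôpital: lim (5 - 5*e^(-5*w))/(10*w), still 0/0.
After 2 applications of L'Hôpital's rule the quotient is (25*e^(-5*w))/(10); substituting w = 0 gives 5/2.

5/2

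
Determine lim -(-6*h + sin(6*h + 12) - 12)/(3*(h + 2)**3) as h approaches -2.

Direct substitution gives 0/0.
Apply L'Hôpital: lim (6*cos(6*h + 12) - 6)/(-9*(h + 2)^2), still 0/0.
Apply L'Hôpital: lim (-36*sin(6*h + 12))/(-18*h - 36), still 0/0.
After 3 applications of L'Hôpital's rule the quotient is (-216*cos(6*h + 12))/(-18); substituting h = -2 gives 12.

12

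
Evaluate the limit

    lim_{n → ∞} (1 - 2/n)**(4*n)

The base → 1 and the exponent → ∞: a 1^∞ form.
Take logarithms: (4n)·ln(1 - 2/n). Since ln(1+u) ~ u for small u, this behaves like (4n)·(-2/n) → -8.
So the limit is e^(-8).

e^(-8)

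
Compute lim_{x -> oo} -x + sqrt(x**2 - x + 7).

This has the form ∞ − ∞. Multiply and divide by the conjugate √(x^2 - x + 7) + x.
That gives (-x + 7) / (√(x^2 - x + 7) + x).
Divide numerator and denominator by x: the limit is -1/(2·1) = -1/2.

-1/2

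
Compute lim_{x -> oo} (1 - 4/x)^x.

The base → 1 and the exponent → ∞: a 1^∞ form.
Take logarithms: (x)·ln(1 - 4/x). Since ln(1+u) ~ u for small u, this behaves like (x)·(-4/x) → -4.
So the limit is e^(-4).

e^(-4)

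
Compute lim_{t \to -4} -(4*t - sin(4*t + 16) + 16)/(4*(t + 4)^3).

Direct substitution gives 0/0.
Apply L'Hôpital: lim (4 - 4*cos(4*t + 16))/(-12*(t + 4)^2), still 0/0.
Apply L'Hôpital: lim (16*sin(4*t + 16))/(-24*t - 96), still 0/0.
After 3 applications of L'Hôpital's rule the quotient is (64*cos(4*t + 16))/(-24); substituting t = -4 gives -8/3.

-8/3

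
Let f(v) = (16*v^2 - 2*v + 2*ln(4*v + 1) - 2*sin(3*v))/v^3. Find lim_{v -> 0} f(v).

155/3

Substitution gives 0/0 (the numerator vanishes to order 3).
Expand each term to order v^3: the coefficient of v^3 in -2·sin(3v) is 9 and in 2·ln(1 + 4v) is 128/3.
Lower-order terms cancel with the polynomial part, so the numerator is (155/3)·v^3 + o(v^3), and the limit is (155/3)/(1) = 155/3.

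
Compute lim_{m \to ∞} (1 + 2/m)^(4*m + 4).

e^(8)

Let L be the limit and take ln: ln L = lim (4m + 4)·ln(1 + 2/m) = lim (4m + 4)·(2/m + O(1/m²)) = 8.
Hence L = e^(8).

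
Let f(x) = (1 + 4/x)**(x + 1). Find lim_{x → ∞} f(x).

e^(4)

Write it as [(1 + 4/x)^x]^(1) · (1 + 4/x)^(1). The bracketed term tends to e^(4) and the second factor to 1, so the limit is e^(4).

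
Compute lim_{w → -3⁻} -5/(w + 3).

As w → -3⁻, (w + 3) → 0⁻, so (w + 3)^1 → 0⁻ and -5/(w + 3)^1 → ∞.

∞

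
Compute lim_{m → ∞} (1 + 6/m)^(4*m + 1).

Write it as [(1 + 6/m)^m]^(4) · (1 + 6/m)^(1). The bracketed term tends to e^(6) and the second factor to 1, so the limit is e^(24).

e^(24)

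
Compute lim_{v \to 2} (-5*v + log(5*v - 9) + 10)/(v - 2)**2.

Direct substitution gives 0/0.
Apply L'Hôpital: lim (-5 + 5/(5*v - 9))/(2*v - 4), still 0/0.
After 2 applications of L'Hôpital's rule the quotient is (-25/(5*v - 9)^2)/(2); substituting v = 2 gives -25/2.

-25/2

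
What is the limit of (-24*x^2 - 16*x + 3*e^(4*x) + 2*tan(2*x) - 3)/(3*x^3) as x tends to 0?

112/9

Substitution gives 0/0; apply L'Hôpital's rule 3 times.
After differentiating numerator and denominator 3 times the quotient is (192*e^(4*x) + 96*tan(2*x)^4 + 128*tan(2*x)^2 + 32)/(18); at x = 0 this is 112/9.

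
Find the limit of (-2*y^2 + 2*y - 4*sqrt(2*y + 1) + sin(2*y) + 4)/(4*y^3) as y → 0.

-5/6

Substitution gives 0/0; apply L'Hôpital's rule 3 times.
After differentiating numerator and denominator 3 times the quotient is (-8*cos(2*y) - 12/(2*y + 1)^(5/2))/(24); at y = 0 this is -5/6.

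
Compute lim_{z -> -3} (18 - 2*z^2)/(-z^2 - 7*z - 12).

-12

At z = -3 both the top and bottom vanish — a removable singularity. Factoring out (z + 3) from each leaves (6 - 2*z)/(-z - 4), which at z = -3 equals -12.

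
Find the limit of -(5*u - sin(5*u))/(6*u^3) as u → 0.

Direct substitution gives 0/0.
Apply L'Hôpital: lim (5 - 5*cos(5*u))/(-18*u^2), still 0/0.
Apply L'Hôpital: lim (25*sin(5*u))/(-36*u), still 0/0.
After 3 applications of L'Hôpital's rule the quotient is (125*cos(5*u))/(-36); substituting u = 0 gives -125/36.

-125/36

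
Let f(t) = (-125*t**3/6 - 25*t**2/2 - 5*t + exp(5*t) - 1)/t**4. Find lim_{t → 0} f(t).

625/24

Direct substitution gives 0/0.
Apply L'Hôpital: lim (-125*t^2/2 - 25*t + 5*e^(5*t) - 5)/(4*t^3), still 0/0.
Apply L'Hôpital: lim (-125*t + 25*e^(5*t) - 25)/(12*t^2), still 0/0.
Apply L'Hôpital: lim (125*e^(5*t) - 125)/(24*t), still 0/0.
After 4 applications of L'Hôpital's rule the quotient is (625*e^(5*t))/(24); substituting t = 0 gives 625/24.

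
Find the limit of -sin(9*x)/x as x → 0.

Substitution gives 0/0.
Write it as (9/(-1))·sin(9x)/(9x); since sin(u)/u → 1, the limit is -9.

-9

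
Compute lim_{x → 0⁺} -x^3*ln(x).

This is a 0·(−∞) form. Rewrite as -1·ln(x) / x^(−3) and apply L'Hôpital:
the derivative quotient is -1·(1/x) / (−3·x^(−4)) = (1/3)·x^3 → 0.

0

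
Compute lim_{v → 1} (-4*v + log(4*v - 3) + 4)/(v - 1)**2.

-8

Direct substitution gives 0/0.
Apply L'Hôpital: lim (-4 + 4/(4*v - 3))/(2*v - 2), still 0/0.
After 2 applications of L'Hôpital's rule the quotient is (-16/(4*v - 3)^2)/(2); substituting v = 1 gives -8.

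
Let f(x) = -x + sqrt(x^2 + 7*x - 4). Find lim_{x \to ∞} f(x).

An ∞ − ∞ form. Rationalising with the conjugate, the difference becomes (7x - 4) / (√(x^2 + 7*x - 4) + x).
For large x the denominator behaves like 2·x, so the quotient tends to 7/2 = 7/2.

7/2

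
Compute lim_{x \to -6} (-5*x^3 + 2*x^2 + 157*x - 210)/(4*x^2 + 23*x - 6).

407/25

At x = -6 both the top and bottom vanish — a removable singularity. Factoring out (x + 6) from each leaves (-5*x^2 + 32*x - 35)/(4*x - 1), which at x = -6 equals 407/25.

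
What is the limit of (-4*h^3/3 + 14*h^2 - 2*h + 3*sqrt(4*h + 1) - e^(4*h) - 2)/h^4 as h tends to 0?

-122/3

Substitution gives 0/0; apply L'Hôpital's rule 4 times.
After differentiating numerator and denominator 4 times the quotient is (-256*e^(4*h) - 720/(4*h + 1)^(7/2))/(24); at h = 0 this is -122/3.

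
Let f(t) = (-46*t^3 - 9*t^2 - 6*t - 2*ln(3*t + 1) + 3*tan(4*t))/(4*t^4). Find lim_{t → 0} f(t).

Substitution gives 0/0 (the numerator vanishes to order 4).
Expand each term to order t^4: the coefficient of t^4 in -2·ln(1 + 3t) is 81/2 and in 3·tan(4t) is 0.
Lower-order terms cancel with the polynomial part, so the numerator is (81/2)·t^4 + o(t^4), and the limit is (81/2)/(4) = 81/8.

81/8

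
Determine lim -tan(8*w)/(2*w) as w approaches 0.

Substitution gives 0/0.
Since tan(u)/u → 1 as u → 0, tan(8w)/(8w) → 1 and the limit is 8/(-2) = -4.

-4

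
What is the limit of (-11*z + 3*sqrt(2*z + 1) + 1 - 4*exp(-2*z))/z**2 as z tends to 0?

Substitution gives 0/0 (the numerator vanishes to order 2).
Expand each term to order z^2: the coefficient of z^2 in 3·√(1 + 2z) is -3/2 and in -4·e^(-2z) is -8.
Lower-order terms cancel with the polynomial part, so the numerator is (-19/2)·z^2 + o(z^2), and the limit is (-19/2)/(1) = -19/2.

-19/2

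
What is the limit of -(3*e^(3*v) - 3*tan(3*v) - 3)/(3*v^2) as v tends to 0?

-9/2

Substitution gives 0/0; apply L'Hôpital's rule 2 times.
After differentiating numerator and denominator 2 times the quotient is (27*e^(3*v) - 54*sin(3*v)/cos(3*v)^3)/(-6); at v = 0 this is -9/2.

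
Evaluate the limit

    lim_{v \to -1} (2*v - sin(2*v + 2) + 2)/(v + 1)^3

4/3

Direct substitution gives 0/0.
Apply L'Hôpital: lim (2 - 2*cos(2*v + 2))/(3*(v + 1)^2), still 0/0.
Apply L'Hôpital: lim (4*sin(2*v + 2))/(6*v + 6), still 0/0.
After 3 applications of L'Hôpital's rule the quotient is (8*cos(2*v + 2))/(6); substituting v = -1 gives 4/3.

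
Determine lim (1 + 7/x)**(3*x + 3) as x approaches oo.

e^(21)

Write it as [(1 + 7/x)^x]^(3) · (1 + 7/x)^(3). The bracketed term tends to e^(7) and the second factor to 1, so the limit is e^(21).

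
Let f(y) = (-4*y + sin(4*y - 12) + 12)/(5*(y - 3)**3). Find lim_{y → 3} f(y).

Direct substitution gives 0/0.
Apply L'Hôpital: lim (4*cos(4*y - 12) - 4)/(15*(y - 3)^2), still 0/0.
Apply L'Hôpital: lim (-16*sin(4*y - 12))/(30*y - 90), still 0/0.
After 3 applications of L'Hôpital's rule the quotient is (-64*cos(4*y - 12))/(30); substituting y = 3 gives -32/15.

-32/15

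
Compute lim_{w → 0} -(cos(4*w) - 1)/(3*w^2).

Direct substitution gives 0/0.
Apply L'Hôpital: lim (-4*sin(4*w))/(-6*w), still 0/0.
After 2 applications of L'Hôpital's rule the quotient is (-16*cos(4*w))/(-6); substituting w = 0 gives 8/3.

8/3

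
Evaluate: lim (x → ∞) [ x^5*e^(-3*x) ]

Write as x^5/e^{3x}, an ∞/∞ form.
Exponential growth dominates any polynomial, so repeated L'Hôpital (or the standard result) gives 0.

0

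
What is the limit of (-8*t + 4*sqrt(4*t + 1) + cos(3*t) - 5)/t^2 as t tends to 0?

-25/2

Substitution gives 0/0; apply L'Hôpital's rule 2 times.
After differentiating numerator and denominator 2 times the quotient is (-9*cos(3*t) - 16/(4*t + 1)^(3/2))/(2); at t = 0 this is -25/2.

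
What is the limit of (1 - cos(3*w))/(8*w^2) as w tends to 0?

Substitution gives 0/0.
Use (1 − cos u)/u² → 1/2 with u = 3w: the limit is 3²/(2·8) = 9/16.

9/16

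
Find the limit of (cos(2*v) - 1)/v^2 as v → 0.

-2

Direct substitution gives 0/0.
Apply L'Hôpital: lim (-2*sin(2*v))/(2*v), still 0/0.
After 2 applications of L'Hôpital's rule the quotient is (-4*cos(2*v))/(2); substituting v = 0 gives -2.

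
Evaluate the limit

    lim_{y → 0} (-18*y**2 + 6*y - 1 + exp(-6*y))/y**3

Direct substitution gives 0/0.
Apply L'Hôpital: lim (-36*y + 6 - 6*e^(-6*y))/(3*y^2), still 0/0.
Apply L'Hôpital: lim (-36 + 36*e^(-6*y))/(6*y), still 0/0.
After 3 applications of L'Hôpital's rule the quotient is (-216*e^(-6*y))/(6); substituting y = 0 gives -36.

-36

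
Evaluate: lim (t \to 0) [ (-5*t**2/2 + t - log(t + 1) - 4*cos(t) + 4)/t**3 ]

Substitution gives 0/0; apply L'Hôpital's rule 3 times.
After differentiating numerator and denominator 3 times the quotient is (-4*sin(t) - 2/(t + 1)^3)/(6); at t = 0 this is -1/3.

-1/3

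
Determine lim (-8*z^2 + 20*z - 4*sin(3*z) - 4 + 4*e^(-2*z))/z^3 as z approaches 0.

38/3

Substitution gives 0/0; apply L'Hôpital's rule 3 times.
After differentiating numerator and denominator 3 times the quotient is (108*cos(3*z) - 32*e^(-2*z))/(6); at z = 0 this is 38/3.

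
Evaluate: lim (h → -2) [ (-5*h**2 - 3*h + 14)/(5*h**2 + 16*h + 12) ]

At h = -2 both the top and bottom vanish — a removable singularity. Factoring out (h + 2) from each leaves (7 - 5*h)/(5*h + 6), which at h = -2 equals -17/4.

-17/4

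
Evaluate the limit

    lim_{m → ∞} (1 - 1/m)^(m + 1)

e^(-1)

Write it as [(1 - 1/m)^m]^(1) · (1 - 1/m)^(1). The bracketed term tends to e^(-1) and the second factor to 1, so the limit is e^(-1).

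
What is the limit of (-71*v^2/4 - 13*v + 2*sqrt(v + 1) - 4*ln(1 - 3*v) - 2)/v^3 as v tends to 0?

289/8

Substitution gives 0/0 (the numerator vanishes to order 3).
Expand each term to order v^3: the coefficient of v^3 in -4·ln(1 - 3v) is 36 and in 2·√(1 + v) is 1/8.
Lower-order terms cancel with the polynomial part, so the numerator is (289/8)·v^3 + o(v^3), and the limit is (289/8)/(1) = 289/8.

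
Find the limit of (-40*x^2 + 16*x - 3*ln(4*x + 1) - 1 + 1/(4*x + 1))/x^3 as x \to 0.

-128

Substitution gives 0/0; apply L'Hôpital's rule 3 times.
After differentiating numerator and denominator 3 times the quotient is (768*(-2*x - 1)/(4*x + 1)^4)/(6); at x = 0 this is -128.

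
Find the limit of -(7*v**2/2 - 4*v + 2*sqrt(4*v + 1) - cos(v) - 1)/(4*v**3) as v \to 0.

-2

Substitution gives 0/0; apply L'Hôpital's rule 3 times.
After differentiating numerator and denominator 3 times the quotient is (-sin(v) + 48/(4*v + 1)^(5/2))/(-24); at v = 0 this is -2.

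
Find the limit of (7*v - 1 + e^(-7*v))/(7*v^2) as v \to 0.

7/2

Direct substitution gives 0/0.
Apply L'Hôpital: lim (7 - 7*e^(-7*v))/(14*v), still 0/0.
After 2 applications of L'Hôpital's rule the quotient is (49*e^(-7*v))/(14); substituting v = 0 gives 7/2.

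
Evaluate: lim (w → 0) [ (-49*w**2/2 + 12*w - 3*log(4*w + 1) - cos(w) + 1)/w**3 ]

-64

Substitution gives 0/0; apply L'Hôpital's rule 3 times.
After differentiating numerator and denominator 3 times the quotient is (-sin(w) - 384/(4*w + 1)^3)/(6); at w = 0 this is -64.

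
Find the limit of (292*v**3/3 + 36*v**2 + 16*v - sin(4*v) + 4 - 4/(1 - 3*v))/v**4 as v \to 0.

-324

Substitution gives 0/0; apply L'Hôpital's rule 4 times.
After differentiating numerator and denominator 4 times the quotient is (-256*sin(4*v) + 7776/(3*v - 1)^5)/(24); at v = 0 this is -324.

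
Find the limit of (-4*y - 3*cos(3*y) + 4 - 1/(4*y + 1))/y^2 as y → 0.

-5/2

Substitution gives 0/0 (the numerator vanishes to order 2).
Expand each term to order y^2: the coefficient of y^2 in -3·cos(3y) is 27/2 and in −1/(1 + 4y) is -16.
Lower-order terms cancel with the polynomial part, so the numerator is (-5/2)·y^2 + o(y^2), and the limit is (-5/2)/(1) = -5/2.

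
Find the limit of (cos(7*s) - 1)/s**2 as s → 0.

Direct substitution gives 0/0.
Apply L'Hôpital: lim (-7*sin(7*s))/(2*s), still 0/0.
After 2 applications of L'Hôpital's rule the quotient is (-49*cos(7*s))/(2); substituting s = 0 gives -49/2.

-49/2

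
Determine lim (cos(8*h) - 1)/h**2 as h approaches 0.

-32

Direct substitution gives 0/0.
Apply L'Hôpital: lim (-8*sin(8*h))/(2*h), still 0/0.
After 2 applications of L'Hôpital's rule the quotient is (-64*cos(8*h))/(2); substituting h = 0 gives -32.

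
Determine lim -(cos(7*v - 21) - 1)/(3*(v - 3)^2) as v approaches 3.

49/6

Direct substitution gives 0/0.
Apply L'Hôpital: lim (-7*sin(7*v - 21))/(18 - 6*v), still 0/0.
After 2 applications of L'Hôpital's rule the quotient is (-49*cos(7*v - 21))/(-6); substituting v = 3 gives 49/6.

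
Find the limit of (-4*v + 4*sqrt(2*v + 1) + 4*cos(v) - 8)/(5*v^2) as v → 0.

-4/5

Substitution gives 0/0; apply L'Hôpital's rule 2 times.
After differentiating numerator and denominator 2 times the quotient is (-4*cos(v) - 4/(2*v + 1)^(3/2))/(10); at v = 0 this is -4/5.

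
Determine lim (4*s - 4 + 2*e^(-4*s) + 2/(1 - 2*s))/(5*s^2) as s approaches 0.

24/5

Substitution gives 0/0 (the numerator vanishes to order 2).
Expand each term to order s^2: the coefficient of s^2 in 2·1/(1 - 2s) is 8 and in 2·e^(-4s) is 16.
Lower-order terms cancel with the polynomial part, so the numerator is (24)·s^2 + o(s^2), and the limit is (24)/(5) = 24/5.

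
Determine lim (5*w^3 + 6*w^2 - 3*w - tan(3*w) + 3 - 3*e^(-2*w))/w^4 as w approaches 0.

-2

Substitution gives 0/0 (the numerator vanishes to order 4).
Expand each term to order w^4: the coefficient of w^4 in -3·e^(-2w) is -2 and in −tan(3w) is 0.
Lower-order terms cancel with the polynomial part, so the numerator is (-2)·w^4 + o(w^4), and the limit is (-2)/(1) = -2.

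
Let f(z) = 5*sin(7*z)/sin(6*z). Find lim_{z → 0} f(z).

Substitution gives 0/0.
Divide numerator and denominator by z: sin(7z)/z → 7 and sin(6z)/z → 6, so the limit is 5·7/6 = 35/6.

35/6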